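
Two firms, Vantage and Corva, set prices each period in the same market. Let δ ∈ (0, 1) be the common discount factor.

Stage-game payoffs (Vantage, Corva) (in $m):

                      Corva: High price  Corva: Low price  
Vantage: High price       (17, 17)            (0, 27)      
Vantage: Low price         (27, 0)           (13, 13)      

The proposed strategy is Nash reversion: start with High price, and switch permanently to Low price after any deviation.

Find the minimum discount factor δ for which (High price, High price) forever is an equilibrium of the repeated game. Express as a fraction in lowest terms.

5/7

Under grim trigger the critical discount factor is (T−C)/(T−P) with T = 27, C = 17, P = 13.
δ* = (27−17)/(27−13) = 10/14 = 5/7.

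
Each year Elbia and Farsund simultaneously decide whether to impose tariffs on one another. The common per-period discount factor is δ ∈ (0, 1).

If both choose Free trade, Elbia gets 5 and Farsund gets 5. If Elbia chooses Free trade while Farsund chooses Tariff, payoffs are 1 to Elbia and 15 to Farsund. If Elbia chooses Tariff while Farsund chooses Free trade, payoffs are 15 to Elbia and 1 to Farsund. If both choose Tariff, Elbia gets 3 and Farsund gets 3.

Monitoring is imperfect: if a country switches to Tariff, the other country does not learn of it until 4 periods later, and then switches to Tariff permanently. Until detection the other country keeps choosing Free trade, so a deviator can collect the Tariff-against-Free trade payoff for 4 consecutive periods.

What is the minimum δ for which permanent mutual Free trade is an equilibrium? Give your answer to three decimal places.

0.955

The best deviation is to choose Tariff for all 4 undetected periods, earning 15 each, then 3 forever once detected.
Deviation value: 15(1−δ^4)/(1−δ) + 3δ^4/(1−δ); cooperation value: 5/(1−δ).
IC: 5 ≥ 15(1−δ^4) + 3δ^4 = 15 − 12δ^4.
So δ^4 ≥ 10/12 = 5/6, giving δ ≥ (5/6)^(1/4) ≈ 0.955.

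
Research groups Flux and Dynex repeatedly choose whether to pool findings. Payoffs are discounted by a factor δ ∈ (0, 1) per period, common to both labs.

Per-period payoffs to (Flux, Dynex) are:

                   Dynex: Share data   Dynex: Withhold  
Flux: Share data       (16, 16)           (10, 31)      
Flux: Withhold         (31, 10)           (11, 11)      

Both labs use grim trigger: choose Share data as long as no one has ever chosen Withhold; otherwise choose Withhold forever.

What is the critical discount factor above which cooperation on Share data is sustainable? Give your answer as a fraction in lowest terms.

16/(1−δ) ≥ 31 + 11δ/(1−δ)
16 ≥ 31 − 20δ
δ ≥ 15/20 = 3/4.

3/4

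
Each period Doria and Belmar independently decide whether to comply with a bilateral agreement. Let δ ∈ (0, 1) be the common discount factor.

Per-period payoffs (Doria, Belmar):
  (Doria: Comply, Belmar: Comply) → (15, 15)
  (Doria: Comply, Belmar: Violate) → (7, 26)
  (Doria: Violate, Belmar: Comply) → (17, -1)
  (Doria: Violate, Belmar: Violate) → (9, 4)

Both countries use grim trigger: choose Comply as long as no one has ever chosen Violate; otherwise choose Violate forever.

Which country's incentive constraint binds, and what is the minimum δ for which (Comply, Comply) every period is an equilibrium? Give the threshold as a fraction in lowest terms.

Belmar; δ ≥ 1/2

Doria: cooperation gives 15 each period; deviation gives 17 once then 9 forever.
  15/(1−δ) ≥ 17 + 9δ/(1−δ) ⇒ δ ≥ 2/8 = 1/4.
Belmar: cooperation gives 15 each period; deviation gives 26 once then 4 forever.
  δ ≥ 11/22 = 1/2.
Both must hold, so the binding constraint is Belmar's: δ ≥ 1/2.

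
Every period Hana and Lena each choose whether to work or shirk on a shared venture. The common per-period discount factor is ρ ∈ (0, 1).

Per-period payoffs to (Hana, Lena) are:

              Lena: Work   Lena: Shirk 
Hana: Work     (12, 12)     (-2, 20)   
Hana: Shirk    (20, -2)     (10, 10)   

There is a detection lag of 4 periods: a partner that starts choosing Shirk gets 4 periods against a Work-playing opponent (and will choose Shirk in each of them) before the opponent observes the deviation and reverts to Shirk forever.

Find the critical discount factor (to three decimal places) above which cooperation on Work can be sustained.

0.946

The best deviation is to choose Shirk for all 4 undetected periods, earning 20 each, then 10 forever once detected.
Deviation value: 20(1−ρ^4)/(1−ρ) + 10ρ^4/(1−ρ); cooperation value: 12/(1−ρ).
IC: 12 ≥ 20(1−ρ^4) + 10ρ^4 = 20 − 10ρ^4.
So ρ^4 ≥ 8/10 = 4/5, giving ρ ≥ (4/5)^(1/4) ≈ 0.946.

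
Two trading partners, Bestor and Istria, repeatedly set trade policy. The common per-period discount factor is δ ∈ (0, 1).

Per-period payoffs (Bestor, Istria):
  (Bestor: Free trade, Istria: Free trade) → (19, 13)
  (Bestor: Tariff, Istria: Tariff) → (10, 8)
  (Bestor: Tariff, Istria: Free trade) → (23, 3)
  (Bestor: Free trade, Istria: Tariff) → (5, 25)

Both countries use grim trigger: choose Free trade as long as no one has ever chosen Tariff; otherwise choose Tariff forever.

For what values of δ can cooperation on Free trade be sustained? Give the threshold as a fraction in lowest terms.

Bestor's threshold: (23−19)/(23−10) = 4/13.
Istria's threshold: (25−13)/(25−8) = 12/17.
4/13 < 12/17, so Istria binds and δ* = 12/17.

12/17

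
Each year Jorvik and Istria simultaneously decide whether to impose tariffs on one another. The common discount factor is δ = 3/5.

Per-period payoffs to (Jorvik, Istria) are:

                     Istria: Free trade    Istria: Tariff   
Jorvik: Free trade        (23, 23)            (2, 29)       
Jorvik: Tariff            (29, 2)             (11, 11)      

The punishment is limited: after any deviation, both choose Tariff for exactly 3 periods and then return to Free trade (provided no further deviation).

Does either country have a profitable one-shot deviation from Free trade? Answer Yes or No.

Comparing payoff streams over the 4 periods until play realigns: cooperate → 23(1+δ+…+δ^3); deviate → 29 + 11(δ+…+δ^3).
Cooperation is sustained iff (23−11)(δ+…+δ^3) ≥ 29−23.
δ+…+δ^3 = 3/5·(1−(3/5)^3)/(1−3/5) = 1.1760, and (29−23)/(23−11) = 0.5000.
1.1760 ≥ 0.5000, so cooperation is sustainable.

No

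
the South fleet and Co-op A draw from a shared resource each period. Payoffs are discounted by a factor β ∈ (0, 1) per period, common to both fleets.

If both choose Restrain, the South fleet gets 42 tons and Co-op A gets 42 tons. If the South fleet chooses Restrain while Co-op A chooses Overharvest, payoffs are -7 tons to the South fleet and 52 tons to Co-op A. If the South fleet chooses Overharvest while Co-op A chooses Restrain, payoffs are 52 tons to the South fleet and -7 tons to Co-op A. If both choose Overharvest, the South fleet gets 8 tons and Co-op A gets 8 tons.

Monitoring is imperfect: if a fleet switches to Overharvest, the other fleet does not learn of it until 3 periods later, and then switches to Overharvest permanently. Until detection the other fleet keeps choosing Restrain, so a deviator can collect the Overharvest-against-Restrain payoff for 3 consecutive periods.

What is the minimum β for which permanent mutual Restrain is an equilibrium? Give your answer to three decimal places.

The best deviation is to choose Overharvest for all 3 undetected periods, earning 52 each, then 8 forever once detected.
Deviation value: 52(1−β^3)/(1−β) + 8β^3/(1−β); cooperation value: 42/(1−β).
IC: 42 ≥ 52(1−β^3) + 8β^3 = 52 − 44β^3.
So β^3 ≥ 10/44 = 5/22, giving β ≥ (5/22)^(1/3) ≈ 0.610.

0.610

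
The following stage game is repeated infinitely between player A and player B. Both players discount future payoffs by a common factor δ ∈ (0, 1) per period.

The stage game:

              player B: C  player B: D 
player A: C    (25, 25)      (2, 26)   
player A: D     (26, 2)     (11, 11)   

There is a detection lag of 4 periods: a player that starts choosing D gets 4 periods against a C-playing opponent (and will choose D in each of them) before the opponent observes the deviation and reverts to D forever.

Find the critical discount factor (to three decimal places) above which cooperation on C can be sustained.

0.508

A deviator earns 26 for 4 periods, then 11 forever; cooperating earns 25 forever. Multiplying the IC by (1−δ):
25 ≥ 26(1−δ^4) + 11δ^4, so 15·δ^4 ≥ 1 and δ^4 ≥ 1/15.
δ ≥ (1/15)^(1/4) ≈ 0.508.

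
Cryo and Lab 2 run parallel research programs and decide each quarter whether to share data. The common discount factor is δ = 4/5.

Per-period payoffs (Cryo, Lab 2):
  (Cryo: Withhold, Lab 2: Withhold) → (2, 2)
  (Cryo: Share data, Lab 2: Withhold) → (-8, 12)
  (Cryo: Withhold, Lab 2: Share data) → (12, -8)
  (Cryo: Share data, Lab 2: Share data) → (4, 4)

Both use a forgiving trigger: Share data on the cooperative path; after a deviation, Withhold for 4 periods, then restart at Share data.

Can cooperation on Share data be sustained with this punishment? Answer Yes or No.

No

A one-shot deviation gives 12 now, then 2 for 4 periods, then back to 4.
Gain from deviating: (12−4) today; loss: (4−2) in each of the next 4 periods.
No-deviation condition: (4−2)(δ+…+δ^4) ≥ 12−4, i.e. δ+…+δ^4 ≥ 4.
At δ = 4/5: δ+…+δ^4 = 2.3616 < 4.0000.
So cooperation is not sustainable.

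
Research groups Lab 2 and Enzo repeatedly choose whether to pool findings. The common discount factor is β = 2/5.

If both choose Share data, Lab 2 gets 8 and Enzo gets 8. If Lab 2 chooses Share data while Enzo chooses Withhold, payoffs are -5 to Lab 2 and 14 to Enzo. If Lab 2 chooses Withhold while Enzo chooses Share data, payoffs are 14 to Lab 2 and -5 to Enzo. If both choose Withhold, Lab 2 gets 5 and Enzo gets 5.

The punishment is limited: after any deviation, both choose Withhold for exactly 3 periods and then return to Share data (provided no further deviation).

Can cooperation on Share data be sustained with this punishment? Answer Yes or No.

A one-shot deviation gives 14 now, then 5 for 3 periods, then back to 8.
Gain from deviating: (14−8) today; loss: (8−5) in each of the next 3 periods.
No-deviation condition: (8−5)(β+…+β^3) ≥ 14−8, i.e. β+…+β^3 ≥ 2.
At β = 2/5: β+…+β^3 = 0.6240 < 2.0000.
So cooperation is not sustainable.

No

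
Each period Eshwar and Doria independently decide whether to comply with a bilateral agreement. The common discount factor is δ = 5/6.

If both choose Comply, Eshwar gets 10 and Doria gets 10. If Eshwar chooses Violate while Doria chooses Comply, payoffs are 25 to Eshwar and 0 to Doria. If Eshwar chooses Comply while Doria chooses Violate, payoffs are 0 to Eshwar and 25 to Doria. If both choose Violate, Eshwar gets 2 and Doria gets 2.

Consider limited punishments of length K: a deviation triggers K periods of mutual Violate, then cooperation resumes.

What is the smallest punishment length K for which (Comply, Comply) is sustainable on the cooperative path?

3

No profitable deviation requires (10−2)(δ+…+δ^K) ≥ 25−10, i.e. δ+…+δ^K ≥ 15/8 ≈ 1.8750.
With δ = 5/6, the partial sums are K=1: 0.8333, K=2: 1.5278, K=3: 2.1065.
K = 3 is the first length at which the sum reaches 1.8750.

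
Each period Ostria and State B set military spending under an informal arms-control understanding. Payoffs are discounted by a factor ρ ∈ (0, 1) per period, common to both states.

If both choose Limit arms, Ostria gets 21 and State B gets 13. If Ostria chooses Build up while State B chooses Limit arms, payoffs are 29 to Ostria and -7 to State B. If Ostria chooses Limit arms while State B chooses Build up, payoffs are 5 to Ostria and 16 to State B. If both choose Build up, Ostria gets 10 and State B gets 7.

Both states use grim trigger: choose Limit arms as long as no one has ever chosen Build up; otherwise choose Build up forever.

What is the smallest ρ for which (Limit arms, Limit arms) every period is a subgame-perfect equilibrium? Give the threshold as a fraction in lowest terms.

For Ostria: deviation gain 29−21 = 8, per-period punishment loss 21−10 = 11. IC gives ρ ≥ 8/19.
For State B: gain 3, loss 6 per period, so ρ ≥ 3/9 = 1/3.
The tighter constraint is Ostria's, so cooperation needs ρ ≥ 8/19.

8/19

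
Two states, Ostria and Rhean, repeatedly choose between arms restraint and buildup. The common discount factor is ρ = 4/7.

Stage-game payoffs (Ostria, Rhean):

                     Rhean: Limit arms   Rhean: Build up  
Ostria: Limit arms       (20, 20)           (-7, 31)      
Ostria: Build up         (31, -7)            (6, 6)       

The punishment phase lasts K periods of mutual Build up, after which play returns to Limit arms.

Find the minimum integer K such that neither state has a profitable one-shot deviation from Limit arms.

Need Σ_{k=1}^{K} ρ^k ≥ (31−20)/(20−6) = 0.7857 at ρ = 4/7.
At K = 1 the sum is 0.5714 < 0.7857; at K = 2 it is 0.8980 ≥ 0.7857.
So the minimum punishment length is K = 2.

2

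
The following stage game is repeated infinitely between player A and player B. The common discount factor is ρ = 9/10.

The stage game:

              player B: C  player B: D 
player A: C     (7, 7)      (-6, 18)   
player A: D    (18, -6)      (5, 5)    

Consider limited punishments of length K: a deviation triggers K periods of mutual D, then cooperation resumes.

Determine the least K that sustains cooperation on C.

Need Σ_{k=1}^{K} ρ^k ≥ (18−7)/(7−5) = 5.5000 at ρ = 9/10.
At K = 8 the sum is 5.1258 < 5.5000; at K = 9 it is 5.5132 ≥ 5.5000.
So the minimum punishment length is K = 9.

9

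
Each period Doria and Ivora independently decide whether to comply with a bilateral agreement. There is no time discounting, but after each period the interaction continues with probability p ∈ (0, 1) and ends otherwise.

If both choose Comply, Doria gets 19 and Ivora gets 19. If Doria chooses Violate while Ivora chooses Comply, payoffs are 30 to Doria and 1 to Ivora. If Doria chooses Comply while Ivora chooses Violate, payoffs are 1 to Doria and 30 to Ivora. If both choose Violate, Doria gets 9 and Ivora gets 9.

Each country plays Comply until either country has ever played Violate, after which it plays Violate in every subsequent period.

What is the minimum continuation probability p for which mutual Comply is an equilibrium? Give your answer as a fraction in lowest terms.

11/21

Expected cooperation value is 19 + p·19 + p²·19 + … = 19/(1−p); deviation gives 30 + p·9/(1−p).
19 ≥ 30(1−p) + 9p ⇒ 21p ≥ 11 ⇒ p ≥ 11/21.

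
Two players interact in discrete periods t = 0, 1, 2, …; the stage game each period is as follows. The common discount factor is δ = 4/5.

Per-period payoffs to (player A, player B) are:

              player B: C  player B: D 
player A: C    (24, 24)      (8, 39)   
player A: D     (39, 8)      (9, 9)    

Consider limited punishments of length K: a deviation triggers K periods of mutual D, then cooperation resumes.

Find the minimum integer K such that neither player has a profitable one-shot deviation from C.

No profitable deviation requires (24−9)(δ+…+δ^K) ≥ 39−24, i.e. δ+…+δ^K ≥ 1 ≈ 1.0000.
With δ = 4/5, the partial sums are K=1: 0.8000, K=2: 1.4400.
K = 2 is the first length at which the sum reaches 1.0000.

2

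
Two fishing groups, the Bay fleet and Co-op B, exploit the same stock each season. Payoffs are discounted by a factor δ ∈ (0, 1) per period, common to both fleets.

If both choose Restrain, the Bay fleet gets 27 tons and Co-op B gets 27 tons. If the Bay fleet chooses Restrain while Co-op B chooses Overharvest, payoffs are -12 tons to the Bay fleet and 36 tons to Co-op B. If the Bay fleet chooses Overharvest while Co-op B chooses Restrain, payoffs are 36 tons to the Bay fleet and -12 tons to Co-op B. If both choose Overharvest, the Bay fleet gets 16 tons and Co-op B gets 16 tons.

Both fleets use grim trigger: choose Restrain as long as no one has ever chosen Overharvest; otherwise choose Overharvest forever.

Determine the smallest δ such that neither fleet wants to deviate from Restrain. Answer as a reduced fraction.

9/20

Under grim trigger the critical discount factor is (T−C)/(T−P) with T = 36, C = 27, P = 16.
δ* = (36−27)/(36−16) = 9/20.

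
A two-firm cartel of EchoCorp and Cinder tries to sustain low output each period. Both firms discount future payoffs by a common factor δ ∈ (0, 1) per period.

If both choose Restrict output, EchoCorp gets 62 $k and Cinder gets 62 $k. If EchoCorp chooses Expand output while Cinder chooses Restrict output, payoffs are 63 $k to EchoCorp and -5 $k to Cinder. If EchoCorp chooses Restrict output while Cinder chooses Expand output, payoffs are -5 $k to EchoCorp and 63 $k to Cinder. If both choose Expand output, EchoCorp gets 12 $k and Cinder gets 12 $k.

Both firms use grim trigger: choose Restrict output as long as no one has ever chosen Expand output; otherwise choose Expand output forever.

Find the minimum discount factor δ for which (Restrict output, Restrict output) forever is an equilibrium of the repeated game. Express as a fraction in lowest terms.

One-period gain from deviating is 63 − 62 = 1. The loss is 62 − 12 = 50 in every subsequent period, with present value 50·δ/(1−δ).
Deviation is unprofitable when 50·δ/(1−δ) ≥ 1, i.e. δ/(1−δ) ≥ 1/50.
Equivalently δ ≥ 1/(1+50) = 1/51.

1/51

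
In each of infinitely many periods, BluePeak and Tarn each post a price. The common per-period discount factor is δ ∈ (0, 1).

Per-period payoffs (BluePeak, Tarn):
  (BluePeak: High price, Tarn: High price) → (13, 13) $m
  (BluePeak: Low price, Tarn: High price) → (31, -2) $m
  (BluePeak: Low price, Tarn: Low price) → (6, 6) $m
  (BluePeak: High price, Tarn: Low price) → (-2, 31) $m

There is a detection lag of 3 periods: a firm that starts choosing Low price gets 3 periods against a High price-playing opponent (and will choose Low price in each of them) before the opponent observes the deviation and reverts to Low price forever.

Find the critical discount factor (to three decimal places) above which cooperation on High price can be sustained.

The best deviation is to choose Low price for all 3 undetected periods, earning 31 each, then 6 forever once detected.
Deviation value: 31(1−δ^3)/(1−δ) + 6δ^3/(1−δ); cooperation value: 13/(1−δ).
IC: 13 ≥ 31(1−δ^3) + 6δ^3 = 31 − 25δ^3.
So δ^3 ≥ 18/25, giving δ ≥ (18/25)^(1/3) ≈ 0.896.

0.896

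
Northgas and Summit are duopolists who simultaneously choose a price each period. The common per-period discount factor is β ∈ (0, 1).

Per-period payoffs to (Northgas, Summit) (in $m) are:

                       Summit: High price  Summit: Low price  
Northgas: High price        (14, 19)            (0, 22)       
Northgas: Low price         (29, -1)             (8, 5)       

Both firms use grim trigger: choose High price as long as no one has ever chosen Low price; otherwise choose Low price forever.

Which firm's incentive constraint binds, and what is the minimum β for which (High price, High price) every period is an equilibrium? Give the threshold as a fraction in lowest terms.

For Northgas: deviation gain 29−14 = 15, per-period punishment loss 14−8 = 6. IC gives β ≥ 15/21 = 5/7.
For Summit: gain 3, loss 14 per period, so β ≥ 3/17.
The tighter constraint is Northgas's, so cooperation needs β ≥ 5/7.

Northgas; β ≥ 5/7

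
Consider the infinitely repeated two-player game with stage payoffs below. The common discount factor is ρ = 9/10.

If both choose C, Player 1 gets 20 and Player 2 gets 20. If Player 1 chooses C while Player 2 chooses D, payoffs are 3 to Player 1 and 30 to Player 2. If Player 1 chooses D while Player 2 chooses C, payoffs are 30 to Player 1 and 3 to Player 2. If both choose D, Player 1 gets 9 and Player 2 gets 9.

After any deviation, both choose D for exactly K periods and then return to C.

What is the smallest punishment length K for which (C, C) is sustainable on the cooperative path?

2

IC: ρ(1−ρ^K)/(1−ρ) ≥ (30−20)/(20−9) = 10/11.
With ρ = 9/10: need 1 − ρ^K ≥ 10/11·(1−9/10)/(9/10), i.e. ρ^K ≤ 0.8990.
Since (9/10)^1 = 0.9000 and (9/10)^2 = 0.8100, the smallest such K is 2.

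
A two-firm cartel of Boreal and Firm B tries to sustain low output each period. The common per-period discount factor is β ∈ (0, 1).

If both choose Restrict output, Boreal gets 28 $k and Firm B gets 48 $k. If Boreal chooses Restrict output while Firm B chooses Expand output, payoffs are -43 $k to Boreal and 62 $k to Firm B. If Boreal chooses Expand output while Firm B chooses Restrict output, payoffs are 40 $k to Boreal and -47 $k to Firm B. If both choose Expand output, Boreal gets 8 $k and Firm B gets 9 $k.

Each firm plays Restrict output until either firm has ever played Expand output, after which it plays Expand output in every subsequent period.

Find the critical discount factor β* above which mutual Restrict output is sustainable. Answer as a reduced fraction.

Boreal: cooperation gives 28 each period; deviation gives 40 once then 8 forever.
  28/(1−β) ≥ 40 + 8β/(1−β) ⇒ β ≥ 12/32 = 3/8.
Firm B: cooperation gives 48 each period; deviation gives 62 once then 9 forever.
  β ≥ 14/53.
Both must hold, so the binding constraint is Boreal's: β ≥ 3/8.

3/8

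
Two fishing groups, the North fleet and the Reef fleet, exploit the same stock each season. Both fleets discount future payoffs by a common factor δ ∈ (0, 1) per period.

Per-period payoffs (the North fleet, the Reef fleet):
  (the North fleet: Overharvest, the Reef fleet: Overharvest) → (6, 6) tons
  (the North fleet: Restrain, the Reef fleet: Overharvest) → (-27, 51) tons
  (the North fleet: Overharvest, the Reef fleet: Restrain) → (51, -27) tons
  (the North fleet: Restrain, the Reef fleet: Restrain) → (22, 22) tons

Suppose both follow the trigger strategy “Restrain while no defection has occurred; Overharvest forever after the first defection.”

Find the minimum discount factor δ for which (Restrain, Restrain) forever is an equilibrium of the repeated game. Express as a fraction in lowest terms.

29/45

Under grim trigger the critical discount factor is (T−C)/(T−P) with T = 51, C = 22, P = 6.
δ* = (51−22)/(51−6) = 29/45.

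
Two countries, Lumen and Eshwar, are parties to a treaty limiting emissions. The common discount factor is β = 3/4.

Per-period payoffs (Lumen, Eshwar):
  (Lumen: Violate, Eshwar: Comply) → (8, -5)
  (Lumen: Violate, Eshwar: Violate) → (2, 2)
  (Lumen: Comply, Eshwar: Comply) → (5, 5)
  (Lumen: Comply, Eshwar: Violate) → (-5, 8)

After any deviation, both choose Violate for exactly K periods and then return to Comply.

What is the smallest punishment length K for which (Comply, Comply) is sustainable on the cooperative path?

No profitable deviation requires (5−2)(β+…+β^K) ≥ 8−5, i.e. β+…+β^K ≥ 1 ≈ 1.0000.
With β = 3/4, the partial sums are K=1: 0.7500, K=2: 1.3125.
K = 2 is the first length at which the sum reaches 1.0000.

2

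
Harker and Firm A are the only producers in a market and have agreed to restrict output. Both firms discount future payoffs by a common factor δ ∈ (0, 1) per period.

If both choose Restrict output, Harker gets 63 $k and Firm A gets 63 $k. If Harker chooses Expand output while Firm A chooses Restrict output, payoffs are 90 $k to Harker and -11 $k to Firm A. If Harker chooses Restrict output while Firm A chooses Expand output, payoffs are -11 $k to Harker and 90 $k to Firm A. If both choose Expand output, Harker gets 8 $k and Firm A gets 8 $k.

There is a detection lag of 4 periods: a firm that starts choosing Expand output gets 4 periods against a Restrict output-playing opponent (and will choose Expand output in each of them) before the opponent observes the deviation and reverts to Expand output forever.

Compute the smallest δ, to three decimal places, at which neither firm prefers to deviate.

0.758

A deviator earns 90 for 4 periods, then 8 forever; cooperating earns 63 forever. Multiplying the IC by (1−δ):
63 ≥ 90(1−δ^4) + 8δ^4, so 82·δ^4 ≥ 27 and δ^4 ≥ 27/82.
δ ≥ (27/82)^(1/4) ≈ 0.758.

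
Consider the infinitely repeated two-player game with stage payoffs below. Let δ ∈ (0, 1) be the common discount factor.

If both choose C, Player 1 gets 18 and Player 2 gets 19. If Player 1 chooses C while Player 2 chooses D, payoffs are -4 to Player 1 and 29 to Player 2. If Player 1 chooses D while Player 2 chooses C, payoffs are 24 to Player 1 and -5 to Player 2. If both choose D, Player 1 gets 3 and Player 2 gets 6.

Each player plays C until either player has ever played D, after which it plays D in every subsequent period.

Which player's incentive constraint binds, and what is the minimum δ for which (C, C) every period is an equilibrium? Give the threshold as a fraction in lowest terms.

For Player 1: deviation gain 24−18 = 6, per-period punishment loss 18−3 = 15. IC gives δ ≥ 6/21 = 2/7.
For Player 2: gain 10, loss 13 per period, so δ ≥ 10/23.
The tighter constraint is Player 2's, so cooperation needs δ ≥ 10/23.

Player 2; δ ≥ 10/23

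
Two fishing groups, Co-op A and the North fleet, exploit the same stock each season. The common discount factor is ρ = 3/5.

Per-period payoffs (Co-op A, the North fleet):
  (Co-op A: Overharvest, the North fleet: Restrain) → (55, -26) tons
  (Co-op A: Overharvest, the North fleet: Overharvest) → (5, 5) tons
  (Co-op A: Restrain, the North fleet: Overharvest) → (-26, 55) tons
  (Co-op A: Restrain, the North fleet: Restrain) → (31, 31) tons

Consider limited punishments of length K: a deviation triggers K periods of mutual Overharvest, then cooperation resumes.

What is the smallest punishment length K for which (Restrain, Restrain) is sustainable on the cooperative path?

No profitable deviation requires (31−5)(ρ+…+ρ^K) ≥ 55−31, i.e. ρ+…+ρ^K ≥ 12/13 ≈ 0.9231.
With ρ = 3/5, the partial sums are K=1: 0.6000, K=2: 0.9600.
K = 2 is the first length at which the sum reaches 0.9231.

2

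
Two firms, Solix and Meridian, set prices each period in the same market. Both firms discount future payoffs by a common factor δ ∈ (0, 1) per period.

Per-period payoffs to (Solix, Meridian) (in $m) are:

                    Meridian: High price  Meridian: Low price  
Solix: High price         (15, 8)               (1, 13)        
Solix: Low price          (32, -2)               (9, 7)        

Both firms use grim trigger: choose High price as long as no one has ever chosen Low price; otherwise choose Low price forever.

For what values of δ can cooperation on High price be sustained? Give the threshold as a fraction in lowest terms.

For Solix: deviation gain 32−15 = 17, per-period punishment loss 15−9 = 6. IC gives δ ≥ 17/23.
For Meridian: gain 5, loss 1 per period, so δ ≥ 5/6.
The tighter constraint is Meridian's, so cooperation needs δ ≥ 5/6.

5/6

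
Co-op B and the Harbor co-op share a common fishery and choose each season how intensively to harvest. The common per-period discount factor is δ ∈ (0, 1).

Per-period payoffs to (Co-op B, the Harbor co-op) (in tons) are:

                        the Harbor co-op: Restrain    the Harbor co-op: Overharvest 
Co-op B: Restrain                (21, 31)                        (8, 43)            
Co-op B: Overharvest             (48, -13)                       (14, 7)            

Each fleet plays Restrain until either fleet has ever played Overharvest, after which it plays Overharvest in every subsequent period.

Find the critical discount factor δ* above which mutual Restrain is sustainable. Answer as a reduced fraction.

27/34

Co-op B's threshold: (48−21)/(48−14) = 27/34.
the Harbor co-op's threshold: (43−31)/(43−7) = 1/3.
27/34 > 1/3, so Co-op B binds and δ* = 27/34.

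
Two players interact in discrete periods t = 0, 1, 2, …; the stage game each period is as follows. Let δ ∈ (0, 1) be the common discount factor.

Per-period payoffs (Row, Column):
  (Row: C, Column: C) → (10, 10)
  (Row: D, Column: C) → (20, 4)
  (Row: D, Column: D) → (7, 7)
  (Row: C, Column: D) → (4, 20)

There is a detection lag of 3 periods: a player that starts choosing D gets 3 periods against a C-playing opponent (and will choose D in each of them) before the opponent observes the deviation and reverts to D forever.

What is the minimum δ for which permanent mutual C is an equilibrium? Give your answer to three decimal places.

The best deviation is to choose D for all 3 undetected periods, earning 20 each, then 7 forever once detected.
Deviation value: 20(1−δ^3)/(1−δ) + 7δ^3/(1−δ); cooperation value: 10/(1−δ).
IC: 10 ≥ 20(1−δ^3) + 7δ^3 = 20 − 13δ^3.
So δ^3 ≥ 10/13, giving δ ≥ (10/13)^(1/3) ≈ 0.916.

0.916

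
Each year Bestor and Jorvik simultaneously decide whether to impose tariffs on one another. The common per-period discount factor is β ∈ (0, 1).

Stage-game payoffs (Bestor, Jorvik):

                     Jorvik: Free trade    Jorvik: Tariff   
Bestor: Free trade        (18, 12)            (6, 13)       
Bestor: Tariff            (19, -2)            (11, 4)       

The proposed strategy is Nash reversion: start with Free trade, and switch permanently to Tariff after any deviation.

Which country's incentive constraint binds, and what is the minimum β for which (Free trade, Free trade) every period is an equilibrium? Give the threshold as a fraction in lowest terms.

Bestor; β ≥ 1/8

For Bestor: deviation gain 19−18 = 1, per-period punishment loss 18−11 = 7. IC gives β ≥ 1/8.
For Jorvik: gain 1, loss 8 per period, so β ≥ 1/9.
The tighter constraint is Bestor's, so cooperation needs β ≥ 1/8.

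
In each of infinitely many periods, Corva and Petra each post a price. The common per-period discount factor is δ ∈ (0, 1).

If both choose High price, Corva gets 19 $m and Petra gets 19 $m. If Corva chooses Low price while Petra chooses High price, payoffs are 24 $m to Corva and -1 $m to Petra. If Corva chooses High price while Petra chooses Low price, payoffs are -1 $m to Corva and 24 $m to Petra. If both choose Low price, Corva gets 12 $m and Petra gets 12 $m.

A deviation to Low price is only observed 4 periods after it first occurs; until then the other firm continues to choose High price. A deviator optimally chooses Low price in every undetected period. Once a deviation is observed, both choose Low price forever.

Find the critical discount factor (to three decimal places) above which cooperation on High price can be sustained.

0.803

Deviating for the 4 undetected periods gains 24−19 = 5 per period over cooperation, then loses 19−12 = 7 per period forever once punishment starts.
Gain: 5(1 + δ + … + δ^3); loss: 7·δ^4/(1−δ).
No profitable deviation ⇔ 5(1−δ^4) ≤ 7·δ^4, i.e. δ^4 ≥ 5/(5+7) = 5/12.
Hence δ ≥ (5/12)^(1/4) ≈ 0.803.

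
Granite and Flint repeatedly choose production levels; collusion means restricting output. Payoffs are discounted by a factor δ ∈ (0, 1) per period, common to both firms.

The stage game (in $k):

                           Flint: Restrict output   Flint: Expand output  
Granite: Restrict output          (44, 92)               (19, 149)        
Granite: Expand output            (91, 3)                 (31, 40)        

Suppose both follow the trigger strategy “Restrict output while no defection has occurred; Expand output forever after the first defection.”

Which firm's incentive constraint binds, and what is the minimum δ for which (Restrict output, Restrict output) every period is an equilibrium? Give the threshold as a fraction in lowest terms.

Granite's threshold: (91−44)/(91−31) = 47/60.
Flint's threshold: (149−92)/(149−40) = 57/109.
47/60 > 57/109, so Granite binds and δ* = 47/60.

Granite; δ ≥ 47/60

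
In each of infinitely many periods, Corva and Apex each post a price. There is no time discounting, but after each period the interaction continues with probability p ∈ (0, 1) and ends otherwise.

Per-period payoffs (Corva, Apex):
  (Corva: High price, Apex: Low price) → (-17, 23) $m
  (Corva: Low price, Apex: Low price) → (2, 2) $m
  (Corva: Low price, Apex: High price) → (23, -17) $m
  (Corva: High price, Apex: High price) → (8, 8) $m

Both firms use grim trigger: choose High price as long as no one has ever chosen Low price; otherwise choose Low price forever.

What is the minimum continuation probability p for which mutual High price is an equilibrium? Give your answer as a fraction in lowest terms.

5/7

Expected cooperation value is 8 + p·8 + p²·8 + … = 8/(1−p); deviation gives 23 + p·2/(1−p).
8 ≥ 23(1−p) + 2p ⇒ 21p ≥ 15 ⇒ p ≥ 15/21 = 5/7.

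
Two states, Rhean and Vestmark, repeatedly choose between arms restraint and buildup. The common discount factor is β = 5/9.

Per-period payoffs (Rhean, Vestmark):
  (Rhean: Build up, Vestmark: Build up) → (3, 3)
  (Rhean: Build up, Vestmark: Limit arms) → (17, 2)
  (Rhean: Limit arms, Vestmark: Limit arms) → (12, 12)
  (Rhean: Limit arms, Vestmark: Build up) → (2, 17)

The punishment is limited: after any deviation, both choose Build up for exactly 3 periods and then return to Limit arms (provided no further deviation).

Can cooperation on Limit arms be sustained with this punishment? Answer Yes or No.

Comparing payoff streams over the 4 periods until play realigns: cooperate → 12(1+β+…+β^3); deviate → 17 + 3(β+…+β^3).
Cooperation is sustained iff (12−3)(β+…+β^3) ≥ 17−12.
β+…+β^3 = 5/9·(1−(5/9)^3)/(1−5/9) = 1.0357, and (17−12)/(12−3) = 0.5556.
1.0357 ≥ 0.5556, so cooperation is sustainable.

Yes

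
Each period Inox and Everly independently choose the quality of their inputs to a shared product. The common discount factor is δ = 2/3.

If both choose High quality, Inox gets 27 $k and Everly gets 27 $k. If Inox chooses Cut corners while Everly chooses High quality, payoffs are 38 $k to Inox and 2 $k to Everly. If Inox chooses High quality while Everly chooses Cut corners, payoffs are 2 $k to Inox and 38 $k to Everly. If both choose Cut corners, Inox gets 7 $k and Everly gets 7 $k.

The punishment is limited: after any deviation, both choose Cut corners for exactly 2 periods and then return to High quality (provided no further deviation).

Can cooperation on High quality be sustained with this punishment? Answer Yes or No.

Yes

IC: δ+…+δ^2 ≥ (38−27)/(27−7) = 11/20.
At δ = 2/3: partial sum = 1.1111 ≥ 0.5500. Cooperation sustainable.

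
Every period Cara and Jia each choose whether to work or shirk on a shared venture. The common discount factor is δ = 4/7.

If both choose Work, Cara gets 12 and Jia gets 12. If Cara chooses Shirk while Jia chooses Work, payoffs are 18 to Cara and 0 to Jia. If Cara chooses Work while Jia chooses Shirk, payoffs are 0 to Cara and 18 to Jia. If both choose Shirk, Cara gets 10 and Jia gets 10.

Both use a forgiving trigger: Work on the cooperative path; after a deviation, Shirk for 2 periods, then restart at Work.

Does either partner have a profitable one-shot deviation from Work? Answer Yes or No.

Yes

IC: δ+…+δ^2 ≥ (18−12)/(12−10) = 3.
At δ = 4/7: partial sum = 0.8980 < 3.0000. Cooperation not sustainable.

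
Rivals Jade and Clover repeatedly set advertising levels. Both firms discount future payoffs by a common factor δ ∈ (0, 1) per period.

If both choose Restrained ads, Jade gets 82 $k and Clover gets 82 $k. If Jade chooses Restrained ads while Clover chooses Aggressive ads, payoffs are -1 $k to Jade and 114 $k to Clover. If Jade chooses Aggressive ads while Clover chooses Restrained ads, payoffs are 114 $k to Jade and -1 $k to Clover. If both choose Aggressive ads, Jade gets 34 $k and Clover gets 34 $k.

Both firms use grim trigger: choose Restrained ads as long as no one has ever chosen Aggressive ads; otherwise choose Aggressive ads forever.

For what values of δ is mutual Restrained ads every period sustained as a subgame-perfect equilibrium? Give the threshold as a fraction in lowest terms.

2/5

Cooperation forever yields 82 each period: 82/(1−δ).
Deviating yields 114 once, then 34 forever: 114 + 34δ/(1−δ).
No profitable deviation requires 82/(1−δ) ≥ 114 + 34δ/(1−δ).
Multiplying by (1−δ): 82 ≥ 114(1−δ) + 34δ = 114 − 80δ.
So 80δ ≥ 32, i.e. δ ≥ 32/80 = 2/5.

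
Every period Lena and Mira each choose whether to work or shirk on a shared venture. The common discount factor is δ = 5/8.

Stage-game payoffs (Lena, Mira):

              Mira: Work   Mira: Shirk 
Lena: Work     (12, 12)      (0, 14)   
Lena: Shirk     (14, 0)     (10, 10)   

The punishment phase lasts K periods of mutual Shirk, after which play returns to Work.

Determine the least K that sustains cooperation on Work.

2

IC: δ(1−δ^K)/(1−δ) ≥ (14−12)/(12−10) = 1.
With δ = 5/8: need 1 − δ^K ≥ 1·(1−5/8)/(5/8), i.e. δ^K ≤ 0.4000.
Since (5/8)^1 = 0.6250 and (5/8)^2 = 0.3906, the smallest such K is 2.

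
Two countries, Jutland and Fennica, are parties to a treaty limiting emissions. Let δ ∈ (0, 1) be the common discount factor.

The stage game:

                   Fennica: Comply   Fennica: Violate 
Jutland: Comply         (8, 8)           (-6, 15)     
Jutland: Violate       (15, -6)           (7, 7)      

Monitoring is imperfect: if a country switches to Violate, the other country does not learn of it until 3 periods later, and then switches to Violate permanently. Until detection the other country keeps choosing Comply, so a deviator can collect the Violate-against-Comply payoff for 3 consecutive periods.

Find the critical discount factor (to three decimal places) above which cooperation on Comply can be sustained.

0.956

A deviator earns 15 for 3 periods, then 7 forever; cooperating earns 8 forever. Multiplying the IC by (1−δ):
8 ≥ 15(1−δ^3) + 7δ^3, so 8·δ^3 ≥ 7 and δ^3 ≥ 7/8.
δ ≥ (7/8)^(1/3) ≈ 0.956.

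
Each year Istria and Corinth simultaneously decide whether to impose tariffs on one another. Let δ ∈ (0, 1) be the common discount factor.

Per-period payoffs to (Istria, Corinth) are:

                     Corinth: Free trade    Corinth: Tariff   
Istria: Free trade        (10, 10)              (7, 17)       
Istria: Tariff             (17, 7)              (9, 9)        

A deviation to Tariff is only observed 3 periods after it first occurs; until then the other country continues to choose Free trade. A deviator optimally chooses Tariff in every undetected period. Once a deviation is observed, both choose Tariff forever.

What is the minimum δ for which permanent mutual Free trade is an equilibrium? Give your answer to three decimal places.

0.956

The best deviation is to choose Tariff for all 3 undetected periods, earning 17 each, then 9 forever once detected.
Deviation value: 17(1−δ^3)/(1−δ) + 9δ^3/(1−δ); cooperation value: 10/(1−δ).
IC: 10 ≥ 17(1−δ^3) + 9δ^3 = 17 − 8δ^3.
So δ^3 ≥ 7/8, giving δ ≥ (7/8)^(1/3) ≈ 0.956.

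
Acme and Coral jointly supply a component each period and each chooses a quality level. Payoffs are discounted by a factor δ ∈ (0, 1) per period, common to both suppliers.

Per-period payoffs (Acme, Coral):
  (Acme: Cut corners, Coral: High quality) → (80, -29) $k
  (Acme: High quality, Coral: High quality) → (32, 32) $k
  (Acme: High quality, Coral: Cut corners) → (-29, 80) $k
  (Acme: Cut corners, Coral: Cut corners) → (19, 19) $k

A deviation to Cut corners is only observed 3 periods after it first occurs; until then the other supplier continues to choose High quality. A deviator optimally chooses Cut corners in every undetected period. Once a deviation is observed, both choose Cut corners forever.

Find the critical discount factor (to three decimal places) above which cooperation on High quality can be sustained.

The best deviation is to choose Cut corners for all 3 undetected periods, earning 80 each, then 19 forever once detected.
Deviation value: 80(1−δ^3)/(1−δ) + 19δ^3/(1−δ); cooperation value: 32/(1−δ).
IC: 32 ≥ 80(1−δ^3) + 19δ^3 = 80 − 61δ^3.
So δ^3 ≥ 48/61, giving δ ≥ (48/61)^(1/3) ≈ 0.923.

0.923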